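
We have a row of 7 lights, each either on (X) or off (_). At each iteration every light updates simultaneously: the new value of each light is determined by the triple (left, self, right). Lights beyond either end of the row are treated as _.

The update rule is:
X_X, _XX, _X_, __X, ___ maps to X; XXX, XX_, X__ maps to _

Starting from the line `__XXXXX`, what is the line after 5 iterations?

XXX____
X___XXX
X_XXX__
XXX___X
X___XXX

X___XXX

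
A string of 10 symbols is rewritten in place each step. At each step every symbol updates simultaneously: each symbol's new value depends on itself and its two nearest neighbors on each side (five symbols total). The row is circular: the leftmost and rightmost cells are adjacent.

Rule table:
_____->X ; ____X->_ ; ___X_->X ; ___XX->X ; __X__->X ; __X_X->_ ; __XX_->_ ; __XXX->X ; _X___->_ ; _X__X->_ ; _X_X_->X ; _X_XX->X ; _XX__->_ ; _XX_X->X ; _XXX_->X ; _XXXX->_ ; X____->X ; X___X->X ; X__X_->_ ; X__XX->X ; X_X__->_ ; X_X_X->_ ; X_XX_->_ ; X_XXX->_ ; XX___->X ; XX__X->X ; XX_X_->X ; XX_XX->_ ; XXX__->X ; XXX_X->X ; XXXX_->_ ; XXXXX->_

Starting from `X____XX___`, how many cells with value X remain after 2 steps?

5

step 1: X_X_X__XXX
step 2: XX_X__XX__
count of X: 5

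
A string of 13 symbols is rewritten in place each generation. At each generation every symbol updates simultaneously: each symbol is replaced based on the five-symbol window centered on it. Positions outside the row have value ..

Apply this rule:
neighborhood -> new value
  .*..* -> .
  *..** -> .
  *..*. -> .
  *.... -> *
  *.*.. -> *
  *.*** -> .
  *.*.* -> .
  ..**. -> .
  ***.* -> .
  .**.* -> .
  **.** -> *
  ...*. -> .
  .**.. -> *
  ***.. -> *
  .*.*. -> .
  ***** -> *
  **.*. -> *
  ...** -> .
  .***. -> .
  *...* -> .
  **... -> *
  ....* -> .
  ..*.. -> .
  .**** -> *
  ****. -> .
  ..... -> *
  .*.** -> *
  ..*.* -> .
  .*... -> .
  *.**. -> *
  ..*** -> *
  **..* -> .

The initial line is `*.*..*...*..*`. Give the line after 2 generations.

....*********

..*..........
....*********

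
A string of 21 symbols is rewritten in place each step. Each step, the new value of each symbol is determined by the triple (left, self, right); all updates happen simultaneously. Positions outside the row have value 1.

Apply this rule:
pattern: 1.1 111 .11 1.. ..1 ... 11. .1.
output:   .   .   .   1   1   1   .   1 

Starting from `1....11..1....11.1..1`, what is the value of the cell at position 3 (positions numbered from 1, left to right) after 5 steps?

.1111..1111111...111.
.....11.......111....
11111..1111111...1111
.....11.......111....  (repeats step 2; period 2)
step 5: 11111..1111111...1111
position 3 holds 1

1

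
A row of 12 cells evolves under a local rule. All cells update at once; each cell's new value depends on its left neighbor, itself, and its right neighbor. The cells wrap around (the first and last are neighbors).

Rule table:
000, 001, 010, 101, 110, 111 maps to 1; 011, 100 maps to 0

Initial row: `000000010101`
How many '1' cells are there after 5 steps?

11

011111111111
101111111111
110111111111
111011111111
111101111111
count of 1: 11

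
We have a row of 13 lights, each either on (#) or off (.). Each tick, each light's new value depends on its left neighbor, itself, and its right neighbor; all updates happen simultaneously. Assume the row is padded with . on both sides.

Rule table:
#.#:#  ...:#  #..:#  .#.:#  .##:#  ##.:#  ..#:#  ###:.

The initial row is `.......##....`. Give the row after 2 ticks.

#############
#...........#

#...........#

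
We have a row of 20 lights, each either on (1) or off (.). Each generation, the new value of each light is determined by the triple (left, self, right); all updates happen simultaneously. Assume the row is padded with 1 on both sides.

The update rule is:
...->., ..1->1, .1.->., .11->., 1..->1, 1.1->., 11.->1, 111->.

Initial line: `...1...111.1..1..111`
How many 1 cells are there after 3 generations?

1.1.1.1..1..11.11...
1......11.11.1..11.1
11....1.1..1..11.1..
count of 1: 8

8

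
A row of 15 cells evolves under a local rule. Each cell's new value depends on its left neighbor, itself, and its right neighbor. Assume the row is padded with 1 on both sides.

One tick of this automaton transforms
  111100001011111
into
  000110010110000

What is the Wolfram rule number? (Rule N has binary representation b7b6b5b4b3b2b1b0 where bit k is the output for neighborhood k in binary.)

122

position 0: 111 → 0  (bit 7 = 0)
position 3: 110 → 1  (bit 6 = 1)
position 9: 101 → 1  (bit 5 = 1)
position 4: 100 → 1  (bit 4 = 1)
position 10: 011 → 1  (bit 3 = 1)
position 8: 010 → 0  (bit 2 = 0)
position 7: 001 → 1  (bit 1 = 1)
position 5: 000 → 0  (bit 0 = 0)
bits b7..b0 = 01111010 = 122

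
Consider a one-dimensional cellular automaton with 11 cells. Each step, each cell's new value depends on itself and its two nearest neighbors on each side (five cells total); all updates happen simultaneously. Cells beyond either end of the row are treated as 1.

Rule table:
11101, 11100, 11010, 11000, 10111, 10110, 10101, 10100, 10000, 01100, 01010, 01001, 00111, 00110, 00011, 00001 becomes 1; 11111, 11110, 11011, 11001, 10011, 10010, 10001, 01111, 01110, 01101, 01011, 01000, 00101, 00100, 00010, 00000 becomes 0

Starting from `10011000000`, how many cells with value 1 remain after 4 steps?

10011110011
10010010010
10001001000
11000100001
count of 1: 4

4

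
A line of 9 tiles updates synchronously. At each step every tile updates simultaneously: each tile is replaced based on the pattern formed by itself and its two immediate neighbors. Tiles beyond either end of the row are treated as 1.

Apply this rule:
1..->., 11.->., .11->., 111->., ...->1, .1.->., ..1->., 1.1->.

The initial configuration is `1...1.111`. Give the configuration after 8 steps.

....1111.

step 1: ..1......
step 2: ....1111.
step 3: .11......
step 4: ....1111.  (repeats step 2; period 2)
step 8: ....1111.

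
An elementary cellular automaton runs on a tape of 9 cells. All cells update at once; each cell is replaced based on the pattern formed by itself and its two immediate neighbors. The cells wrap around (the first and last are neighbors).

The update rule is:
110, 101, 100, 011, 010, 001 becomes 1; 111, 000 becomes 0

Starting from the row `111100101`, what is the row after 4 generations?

generation 1: 000111111
generation 2: 101100001
generation 3: 111110011
generation 4: 000011110

000011110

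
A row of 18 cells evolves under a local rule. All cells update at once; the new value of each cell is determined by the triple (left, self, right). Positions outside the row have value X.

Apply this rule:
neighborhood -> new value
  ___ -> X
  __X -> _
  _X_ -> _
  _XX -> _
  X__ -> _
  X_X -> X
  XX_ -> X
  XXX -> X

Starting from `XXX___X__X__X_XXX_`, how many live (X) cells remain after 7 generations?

XXX_X________X_XXX
XXXX__XXXXXX__X_XX
XXXX___XXXXX___X_X
XXXX_X__XXXX_X__X_
XXXXX____XXXX____X
XXXXX_XX__XXX_XX__
XXXXXX_X___XXX_X__
count of X: 11

11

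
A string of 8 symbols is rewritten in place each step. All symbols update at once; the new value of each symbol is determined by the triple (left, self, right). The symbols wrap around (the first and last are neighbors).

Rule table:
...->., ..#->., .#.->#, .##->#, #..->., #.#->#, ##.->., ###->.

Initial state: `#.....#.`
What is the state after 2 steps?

step 1: #.....##
step 2: ......#.

......#.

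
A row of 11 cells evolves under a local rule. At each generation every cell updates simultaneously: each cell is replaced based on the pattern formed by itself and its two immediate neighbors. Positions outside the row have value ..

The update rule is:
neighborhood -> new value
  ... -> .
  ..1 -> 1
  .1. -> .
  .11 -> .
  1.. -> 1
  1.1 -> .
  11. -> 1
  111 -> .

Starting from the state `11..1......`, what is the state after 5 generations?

generation 1: .111.1.....
generation 2: 1..1..1....
generation 3: .11.11.1...
generation 4: 1.1..1..1..
generation 5: ...11.11.1.

...11.11.1.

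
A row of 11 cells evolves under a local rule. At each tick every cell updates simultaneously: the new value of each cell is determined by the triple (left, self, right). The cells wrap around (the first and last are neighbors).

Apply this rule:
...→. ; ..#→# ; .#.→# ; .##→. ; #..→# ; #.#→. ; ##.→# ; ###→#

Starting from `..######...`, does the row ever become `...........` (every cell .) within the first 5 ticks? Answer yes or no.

no

.#.######..
##..######.
.###.#####.
#.##..#####
#..###.####
tick 5 is #..###.####, still not uniform .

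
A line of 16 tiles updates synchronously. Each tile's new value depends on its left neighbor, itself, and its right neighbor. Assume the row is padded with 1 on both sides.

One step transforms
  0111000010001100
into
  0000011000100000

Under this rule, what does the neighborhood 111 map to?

0

At position 2 the neighborhood is 111; the next row has 0 there.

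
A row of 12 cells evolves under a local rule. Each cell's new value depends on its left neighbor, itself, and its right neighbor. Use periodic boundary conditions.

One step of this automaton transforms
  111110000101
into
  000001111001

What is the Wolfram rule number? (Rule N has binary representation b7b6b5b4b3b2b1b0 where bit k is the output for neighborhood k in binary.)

27

position 0: 111 → 0  (bit 7 = 0)
position 4: 110 → 0  (bit 6 = 0)
position 10: 101 → 0  (bit 5 = 0)
position 5: 100 → 1  (bit 4 = 1)
position 11: 011 → 1  (bit 3 = 1)
position 9: 010 → 0  (bit 2 = 0)
position 8: 001 → 1  (bit 1 = 1)
position 6: 000 → 1  (bit 0 = 1)
bits b7..b0 = 00011011 = 27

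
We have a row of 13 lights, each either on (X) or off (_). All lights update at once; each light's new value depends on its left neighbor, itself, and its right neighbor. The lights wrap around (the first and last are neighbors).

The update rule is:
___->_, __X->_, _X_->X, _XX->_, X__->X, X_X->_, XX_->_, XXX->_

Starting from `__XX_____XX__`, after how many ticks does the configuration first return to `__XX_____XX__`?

26

____X______X_
____XX_____XX
X_____X______
XX____XX_____
__X_____X____
__XX____XX___
____X_____X__
____XX____XX_
______X_____X
X_____XX____X
_X______X____
_XX_____XX___
___X______X__
___XX_____XX_
_____X______X
X____XX_____X
_X_____X_____
_XX____XX____
___X_____X___
___XX____XX__
_____X_____X_
_____XX____XX
X______X_____
XX_____XX____
__X______X___
__XX_____XX__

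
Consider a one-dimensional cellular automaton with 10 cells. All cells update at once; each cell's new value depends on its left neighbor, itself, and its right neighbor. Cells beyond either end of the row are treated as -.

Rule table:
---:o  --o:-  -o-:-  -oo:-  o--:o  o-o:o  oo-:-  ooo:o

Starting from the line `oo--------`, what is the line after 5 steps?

step 1: --oooooooo
step 2: o--oooooo-
step 3: -o--oooo-o
step 4: --o--oo-o-
step 5: o--o---o-o

o--o---o-o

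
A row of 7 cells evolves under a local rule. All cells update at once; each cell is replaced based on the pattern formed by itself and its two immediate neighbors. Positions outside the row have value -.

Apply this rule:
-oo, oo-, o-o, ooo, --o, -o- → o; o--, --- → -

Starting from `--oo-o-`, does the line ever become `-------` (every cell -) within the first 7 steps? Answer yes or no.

-ooooo-
oooooo-
oooooo-  (fixed point — unchanged through step 7)
step 7 is oooooo-, still not uniform -

no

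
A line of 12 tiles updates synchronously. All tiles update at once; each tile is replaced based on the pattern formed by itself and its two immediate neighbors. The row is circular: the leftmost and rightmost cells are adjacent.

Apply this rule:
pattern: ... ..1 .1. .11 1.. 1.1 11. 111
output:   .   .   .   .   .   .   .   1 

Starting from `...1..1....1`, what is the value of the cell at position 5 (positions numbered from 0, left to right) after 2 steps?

............
............
position 5 holds .

.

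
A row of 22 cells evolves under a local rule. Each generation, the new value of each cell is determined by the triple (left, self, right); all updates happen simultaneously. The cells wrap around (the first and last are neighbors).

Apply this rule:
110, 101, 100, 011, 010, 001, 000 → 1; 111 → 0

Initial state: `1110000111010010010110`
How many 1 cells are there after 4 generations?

1011111101111111111111
1110000111000000000000
1011111101111111111111  (repeats generation 1; period 2)
generation 4: 1110000111000000000000
count of 1: 6

6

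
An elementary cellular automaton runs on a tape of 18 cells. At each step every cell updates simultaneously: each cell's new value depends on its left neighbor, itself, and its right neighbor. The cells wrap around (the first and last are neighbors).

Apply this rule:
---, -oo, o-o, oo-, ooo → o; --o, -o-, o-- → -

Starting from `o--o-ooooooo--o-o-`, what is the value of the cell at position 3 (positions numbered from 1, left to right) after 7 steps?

o

----oooooooo---o-o
-oo-oooooooo-o--o-
-oooooooooooo-----
-oooooooooooo-oooo
oooooooooooooooooo
oooooooooooooooooo  (fixed point — unchanged through step 7)
position 3 holds o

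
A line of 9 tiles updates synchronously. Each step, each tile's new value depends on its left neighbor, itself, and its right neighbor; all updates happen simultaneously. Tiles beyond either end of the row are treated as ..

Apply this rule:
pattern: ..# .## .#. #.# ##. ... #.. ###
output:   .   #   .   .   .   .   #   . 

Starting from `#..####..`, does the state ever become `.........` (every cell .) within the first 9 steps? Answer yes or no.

yes

.#.#...#.
....#...#
.....#...
......#..
.......#.
........#
.........
all cells are . at step 7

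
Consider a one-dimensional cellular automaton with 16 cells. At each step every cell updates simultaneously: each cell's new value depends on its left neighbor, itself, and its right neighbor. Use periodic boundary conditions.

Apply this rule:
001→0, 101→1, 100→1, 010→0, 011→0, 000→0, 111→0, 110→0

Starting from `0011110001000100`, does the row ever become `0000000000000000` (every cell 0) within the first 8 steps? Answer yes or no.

no

0000001000100010
0000000100010001
1000000010001000
0100000001000100
0010000000100010
0001000000010001
1000100000001000
0100010000000100
step 8 is 0100010000000100, still not uniform 0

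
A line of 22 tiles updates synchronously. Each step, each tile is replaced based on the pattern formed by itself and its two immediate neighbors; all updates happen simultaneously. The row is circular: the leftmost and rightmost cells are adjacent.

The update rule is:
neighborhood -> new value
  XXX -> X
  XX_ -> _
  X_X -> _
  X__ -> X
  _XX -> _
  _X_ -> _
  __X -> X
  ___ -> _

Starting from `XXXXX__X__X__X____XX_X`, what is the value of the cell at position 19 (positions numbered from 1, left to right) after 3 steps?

_

step 1: XXXX_XX_XX_XX_X__X____
step 2: _XX____________XX_X__X
step 3: ___X__________X____XX_
position 19 holds _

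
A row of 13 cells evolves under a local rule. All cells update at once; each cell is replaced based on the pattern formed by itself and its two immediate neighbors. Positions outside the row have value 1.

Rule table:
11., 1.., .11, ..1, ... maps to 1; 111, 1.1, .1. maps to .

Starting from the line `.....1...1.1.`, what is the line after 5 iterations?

iteration 1: 11111.111....
iteration 2: ....1.1.11111
iteration 3: 1111....1....
iteration 4: ...11111.1111
iteration 5: 1111...1.1...

1111...1.1...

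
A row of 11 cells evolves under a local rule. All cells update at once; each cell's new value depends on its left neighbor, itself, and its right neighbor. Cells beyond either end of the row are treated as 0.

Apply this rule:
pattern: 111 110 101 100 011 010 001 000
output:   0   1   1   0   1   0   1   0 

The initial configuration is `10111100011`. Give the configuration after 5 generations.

generation 1: 01100100111
generation 2: 11101001101
generation 3: 10110011110
generation 4: 01110110010
generation 5: 11011110100

11011110100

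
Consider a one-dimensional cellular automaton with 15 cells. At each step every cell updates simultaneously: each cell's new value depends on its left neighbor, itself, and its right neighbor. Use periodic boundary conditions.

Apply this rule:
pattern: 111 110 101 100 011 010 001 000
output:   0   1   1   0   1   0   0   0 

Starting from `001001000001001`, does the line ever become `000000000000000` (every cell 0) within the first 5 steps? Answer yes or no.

yes

000000000000000
all cells are 0 at step 1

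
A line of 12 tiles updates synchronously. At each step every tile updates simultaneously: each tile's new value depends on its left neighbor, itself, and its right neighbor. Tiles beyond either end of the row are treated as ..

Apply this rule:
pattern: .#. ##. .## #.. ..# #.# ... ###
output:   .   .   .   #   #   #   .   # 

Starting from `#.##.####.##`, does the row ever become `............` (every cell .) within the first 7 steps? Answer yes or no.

.#..#.##.#..
#.##.#..#.#.
.#..#.##.#.#
#.##.#..#.#.  (repeats step 2; period 2)
step 7: .#..#.##.#.#
step 7 is .#..#.##.#.#, still not uniform .

no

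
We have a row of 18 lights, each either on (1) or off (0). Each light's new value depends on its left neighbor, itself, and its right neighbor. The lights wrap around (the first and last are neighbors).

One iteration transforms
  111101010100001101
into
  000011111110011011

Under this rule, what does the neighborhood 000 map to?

At position 11 the neighborhood is 000; the next row has 0 there.

0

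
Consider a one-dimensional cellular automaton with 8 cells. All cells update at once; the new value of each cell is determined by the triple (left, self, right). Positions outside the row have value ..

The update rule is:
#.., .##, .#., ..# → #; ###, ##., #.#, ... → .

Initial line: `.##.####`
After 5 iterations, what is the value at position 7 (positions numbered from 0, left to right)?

.

##..#...
#.####..
#.#...#.
#.##.###
#.#..#..
position 7 holds .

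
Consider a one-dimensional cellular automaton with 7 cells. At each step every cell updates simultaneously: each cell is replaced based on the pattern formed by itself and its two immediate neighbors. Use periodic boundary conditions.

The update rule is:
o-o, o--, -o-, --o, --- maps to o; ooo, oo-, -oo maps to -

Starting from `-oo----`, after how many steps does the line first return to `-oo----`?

2

o--oooo
-oo----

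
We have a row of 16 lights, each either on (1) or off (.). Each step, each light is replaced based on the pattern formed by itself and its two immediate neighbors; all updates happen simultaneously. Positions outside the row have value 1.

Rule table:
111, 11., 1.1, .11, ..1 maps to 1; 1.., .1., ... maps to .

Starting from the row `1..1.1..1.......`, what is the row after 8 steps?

1.1.1..1.......1
11.1..1.......11
111..1.......111
111.1.......1111
1111.......11111
1111......111111
1111.....1111111
1111....11111111

1111....11111111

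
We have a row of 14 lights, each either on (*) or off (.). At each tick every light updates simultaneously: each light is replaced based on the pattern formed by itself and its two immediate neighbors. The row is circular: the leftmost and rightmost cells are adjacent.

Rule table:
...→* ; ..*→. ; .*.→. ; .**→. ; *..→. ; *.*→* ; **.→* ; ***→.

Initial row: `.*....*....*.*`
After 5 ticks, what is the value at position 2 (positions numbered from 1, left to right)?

.

*..**...**..*.
....*.*..*...*
.**..*.....*..
..*....***...*
....**...*.*..
position 2 holds .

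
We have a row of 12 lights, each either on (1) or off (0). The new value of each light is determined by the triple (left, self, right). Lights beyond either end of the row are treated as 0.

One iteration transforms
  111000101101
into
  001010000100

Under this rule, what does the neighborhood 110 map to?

1

At position 2 the neighborhood is 110; the next row has 1 there.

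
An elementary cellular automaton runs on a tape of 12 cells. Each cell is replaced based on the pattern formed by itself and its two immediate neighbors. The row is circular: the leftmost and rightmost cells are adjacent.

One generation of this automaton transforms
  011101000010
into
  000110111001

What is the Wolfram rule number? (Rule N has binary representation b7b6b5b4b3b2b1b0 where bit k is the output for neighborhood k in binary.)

113

position 2: 111 → 0  (bit 7 = 0)
position 3: 110 → 1  (bit 6 = 1)
position 4: 101 → 1  (bit 5 = 1)
position 6: 100 → 1  (bit 4 = 1)
position 1: 011 → 0  (bit 3 = 0)
position 5: 010 → 0  (bit 2 = 0)
position 0: 001 → 0  (bit 1 = 0)
position 7: 000 → 1  (bit 0 = 1)
bits b7..b0 = 01110001 = 113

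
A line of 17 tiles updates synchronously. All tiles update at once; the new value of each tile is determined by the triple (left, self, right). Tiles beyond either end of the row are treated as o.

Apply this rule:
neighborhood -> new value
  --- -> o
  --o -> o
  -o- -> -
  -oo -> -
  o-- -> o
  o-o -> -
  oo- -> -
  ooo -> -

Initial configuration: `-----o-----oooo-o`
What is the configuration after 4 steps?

-----------oooooo

ooooo-ooooo------
-----------oooooo
ooooooooooo------
-----------oooooo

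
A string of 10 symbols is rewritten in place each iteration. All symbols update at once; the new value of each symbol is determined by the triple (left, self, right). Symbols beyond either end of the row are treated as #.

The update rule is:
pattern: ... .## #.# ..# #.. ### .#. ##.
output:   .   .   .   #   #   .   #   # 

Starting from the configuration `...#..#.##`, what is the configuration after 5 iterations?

..#..#....

#.#####...
#.....##.#
##...#.#..
.##.##.###
..#..#....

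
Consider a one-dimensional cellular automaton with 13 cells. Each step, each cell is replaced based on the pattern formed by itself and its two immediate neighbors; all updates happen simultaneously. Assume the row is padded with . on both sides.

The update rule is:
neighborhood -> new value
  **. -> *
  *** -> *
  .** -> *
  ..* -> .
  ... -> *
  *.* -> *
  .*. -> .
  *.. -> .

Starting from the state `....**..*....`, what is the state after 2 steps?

******.**.***

***.**....***
******.**.***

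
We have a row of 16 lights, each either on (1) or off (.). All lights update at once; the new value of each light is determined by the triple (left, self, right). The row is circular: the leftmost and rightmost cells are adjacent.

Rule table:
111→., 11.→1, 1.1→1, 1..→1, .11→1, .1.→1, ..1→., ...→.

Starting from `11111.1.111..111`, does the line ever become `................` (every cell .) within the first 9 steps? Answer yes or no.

....11111.11.1..
....1...1111111.
....11..1.....11
1...111.11....11
11..1.11111...1.
111.111...11..11
..111.11..111.1.
..1.11111.1.1111
1.111...11111..1
step 9 is 1.111...11111..1, still not uniform .

no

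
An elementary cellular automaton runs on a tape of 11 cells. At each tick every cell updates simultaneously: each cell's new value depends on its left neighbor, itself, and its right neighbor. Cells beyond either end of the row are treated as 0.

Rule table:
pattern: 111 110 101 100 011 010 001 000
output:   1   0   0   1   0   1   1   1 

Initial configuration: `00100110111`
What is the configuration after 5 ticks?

11111000010
01110111111
10100011110
10111101101
10011000001

10011000001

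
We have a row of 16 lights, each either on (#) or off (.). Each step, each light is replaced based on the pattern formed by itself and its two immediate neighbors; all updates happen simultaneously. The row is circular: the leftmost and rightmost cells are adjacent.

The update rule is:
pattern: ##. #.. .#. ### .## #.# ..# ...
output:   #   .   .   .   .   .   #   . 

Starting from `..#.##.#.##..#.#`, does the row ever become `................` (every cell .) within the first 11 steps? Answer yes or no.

no

.#...#....#.#...
#...#....#......
...#....#......#
..#....#......#.
.#....#......#..
#....#......#...
....#......#...#
...#......#...#.
..#......#...#..
.#......#...#...
#......#...#....
step 11 is #......#...#...., still not uniform .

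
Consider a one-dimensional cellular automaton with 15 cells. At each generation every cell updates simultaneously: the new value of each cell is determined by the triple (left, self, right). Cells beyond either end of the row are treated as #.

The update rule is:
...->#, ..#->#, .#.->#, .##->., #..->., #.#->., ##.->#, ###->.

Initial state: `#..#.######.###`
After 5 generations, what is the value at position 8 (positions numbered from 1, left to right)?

.

#.##......#....
#..#.######.###  (repeats generation 0; period 2)
generation 5: #.##......#....
position 8 holds .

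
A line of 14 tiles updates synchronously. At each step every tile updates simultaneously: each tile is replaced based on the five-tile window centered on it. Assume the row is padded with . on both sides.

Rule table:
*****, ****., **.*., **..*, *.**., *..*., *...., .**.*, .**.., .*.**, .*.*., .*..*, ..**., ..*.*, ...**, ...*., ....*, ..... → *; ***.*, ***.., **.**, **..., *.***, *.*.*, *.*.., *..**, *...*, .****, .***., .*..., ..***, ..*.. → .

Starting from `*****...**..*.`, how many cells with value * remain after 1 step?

step 1: ..**...*****..
count of *: 7

7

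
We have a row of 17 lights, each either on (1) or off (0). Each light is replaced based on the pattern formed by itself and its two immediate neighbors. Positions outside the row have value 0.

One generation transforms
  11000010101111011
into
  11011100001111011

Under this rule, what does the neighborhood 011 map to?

At position 0 the neighborhood is 011; the next row has 1 there.

1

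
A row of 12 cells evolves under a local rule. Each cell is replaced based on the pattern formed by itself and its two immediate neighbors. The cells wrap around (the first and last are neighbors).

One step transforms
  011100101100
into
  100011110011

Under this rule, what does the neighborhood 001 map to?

1

At position 0 the neighborhood is 001; the next row has 1 there.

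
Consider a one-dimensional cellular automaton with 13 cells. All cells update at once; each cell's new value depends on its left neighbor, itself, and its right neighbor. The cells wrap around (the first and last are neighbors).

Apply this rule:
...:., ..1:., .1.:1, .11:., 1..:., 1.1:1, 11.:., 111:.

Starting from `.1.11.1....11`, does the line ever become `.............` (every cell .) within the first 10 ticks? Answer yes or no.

tick 1: 111..11......
tick 2: .............
all cells are . at tick 2

yes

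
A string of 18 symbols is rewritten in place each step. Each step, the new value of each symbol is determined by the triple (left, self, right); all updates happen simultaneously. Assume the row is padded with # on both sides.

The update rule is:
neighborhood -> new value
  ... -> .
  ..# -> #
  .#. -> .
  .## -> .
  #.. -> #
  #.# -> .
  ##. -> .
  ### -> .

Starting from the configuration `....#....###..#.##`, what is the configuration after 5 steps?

...#.#.#..#.#....#

#..#.#..#...##....
.##...##.#.#..#..#
...#.#......##.##.
#.#...#....#......
...#.#.#..#.#....#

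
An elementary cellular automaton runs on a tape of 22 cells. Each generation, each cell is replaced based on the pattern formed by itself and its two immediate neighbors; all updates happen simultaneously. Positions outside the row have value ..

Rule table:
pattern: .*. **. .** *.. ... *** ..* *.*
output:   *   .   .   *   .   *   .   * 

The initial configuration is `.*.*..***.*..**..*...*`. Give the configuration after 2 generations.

.****..*.***...*.**..*
..**.*.**.*.*..**..*.*

..**.*.**.*.*..**..*.*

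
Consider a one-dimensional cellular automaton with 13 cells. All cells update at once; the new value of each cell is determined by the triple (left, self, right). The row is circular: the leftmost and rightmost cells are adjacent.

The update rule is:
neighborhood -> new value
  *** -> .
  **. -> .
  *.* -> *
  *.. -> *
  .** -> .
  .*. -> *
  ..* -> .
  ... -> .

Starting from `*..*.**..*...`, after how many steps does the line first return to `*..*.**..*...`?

step 1: **.**..*.**..
step 2: ..*..*.**..*.
step 3: ..**.**..*.**
step 4: *...*..*.**..
step 5: **..**.**..*.
step 6: ..*...*..*.**
step 7: *.**..**.**..
step 8: **..*...*..*.
step 9: ..*.**..**.**
step 10: *.**..*...*..
step 11: **..*.**..**.
step 12: ..*.**..*...*
step 13: *.**..*.**..*
step 14: .*..*.**..*..
step 15: .**.**..*.**.
step 16: ...*..*.**..*
step 17: *..**.**..*.*
step 18: .*...*..*.**.
step 19: .**..**.**..*
step 20: *..*...*..*.*
step 21: .*.**..**.**.
step 22: .**..*...*..*
step 23: *..*.**..**.*
step 24: .*.**..*...*.
step 25: .**..*.**..**
step 26: *..*.**..*...

26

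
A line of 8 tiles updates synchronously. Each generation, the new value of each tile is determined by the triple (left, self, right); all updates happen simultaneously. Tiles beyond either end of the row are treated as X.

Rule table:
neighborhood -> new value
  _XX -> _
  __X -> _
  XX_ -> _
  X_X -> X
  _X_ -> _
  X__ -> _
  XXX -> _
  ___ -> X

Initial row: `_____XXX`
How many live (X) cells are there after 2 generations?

3

generation 1: _XXX____
generation 2: X____XX_
count of X: 3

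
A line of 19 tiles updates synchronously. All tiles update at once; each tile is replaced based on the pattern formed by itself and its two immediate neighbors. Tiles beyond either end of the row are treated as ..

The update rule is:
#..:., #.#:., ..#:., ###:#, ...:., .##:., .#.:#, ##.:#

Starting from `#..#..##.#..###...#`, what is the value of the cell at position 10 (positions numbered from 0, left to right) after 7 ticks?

.

#..#...#.#...##...#
#..#...#.#....#...#
#..#...#.#....#...#  (fixed point — unchanged through tick 7)
position 10 holds .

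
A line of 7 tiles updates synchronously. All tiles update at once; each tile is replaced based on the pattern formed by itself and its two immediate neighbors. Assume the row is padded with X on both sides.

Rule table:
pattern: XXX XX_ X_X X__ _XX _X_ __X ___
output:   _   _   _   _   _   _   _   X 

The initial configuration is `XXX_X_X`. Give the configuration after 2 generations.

_XXXXX_

generation 1: _______
generation 2: _XXXXX_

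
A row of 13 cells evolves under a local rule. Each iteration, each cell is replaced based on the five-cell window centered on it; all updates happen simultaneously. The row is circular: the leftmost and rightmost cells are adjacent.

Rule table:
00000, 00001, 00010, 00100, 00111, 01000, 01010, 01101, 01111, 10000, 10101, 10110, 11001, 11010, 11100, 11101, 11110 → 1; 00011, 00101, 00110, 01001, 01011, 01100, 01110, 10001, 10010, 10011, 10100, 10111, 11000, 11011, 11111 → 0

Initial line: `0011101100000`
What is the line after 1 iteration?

1010101001111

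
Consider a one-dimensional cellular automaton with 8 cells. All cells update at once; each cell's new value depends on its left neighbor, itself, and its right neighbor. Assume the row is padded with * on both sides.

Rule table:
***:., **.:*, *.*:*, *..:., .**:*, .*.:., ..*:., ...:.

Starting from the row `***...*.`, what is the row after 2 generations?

.......*

..*....*
.......*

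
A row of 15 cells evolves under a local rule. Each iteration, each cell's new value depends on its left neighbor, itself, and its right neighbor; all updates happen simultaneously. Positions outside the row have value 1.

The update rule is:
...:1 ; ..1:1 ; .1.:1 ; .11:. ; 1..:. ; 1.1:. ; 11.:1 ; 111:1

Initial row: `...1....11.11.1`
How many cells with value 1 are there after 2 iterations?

8

.111.111.1..1..
..11..11.1.11.1
count of 1: 8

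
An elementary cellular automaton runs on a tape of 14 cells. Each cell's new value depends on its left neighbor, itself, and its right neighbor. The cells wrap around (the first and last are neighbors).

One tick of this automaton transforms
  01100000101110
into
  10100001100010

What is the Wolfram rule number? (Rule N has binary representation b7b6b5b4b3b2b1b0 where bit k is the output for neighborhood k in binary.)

70

position 11: 111 → 0  (bit 7 = 0)
position 2: 110 → 1  (bit 6 = 1)
position 9: 101 → 0  (bit 5 = 0)
position 3: 100 → 0  (bit 4 = 0)
position 1: 011 → 0  (bit 3 = 0)
position 8: 010 → 1  (bit 2 = 1)
position 0: 001 → 1  (bit 1 = 1)
position 4: 000 → 0  (bit 0 = 0)
bits b7..b0 = 01000110 = 70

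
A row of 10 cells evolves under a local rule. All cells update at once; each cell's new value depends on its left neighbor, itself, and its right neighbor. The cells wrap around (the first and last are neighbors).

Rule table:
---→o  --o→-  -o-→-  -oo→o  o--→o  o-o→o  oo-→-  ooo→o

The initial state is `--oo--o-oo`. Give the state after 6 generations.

-o-o-o-o-o

o-o-o--oo-
-o-o-o-o-o
o-o-o-o-o-
-o-o-o-o-o  (repeats generation 2; period 2)
generation 6: -o-o-o-o-o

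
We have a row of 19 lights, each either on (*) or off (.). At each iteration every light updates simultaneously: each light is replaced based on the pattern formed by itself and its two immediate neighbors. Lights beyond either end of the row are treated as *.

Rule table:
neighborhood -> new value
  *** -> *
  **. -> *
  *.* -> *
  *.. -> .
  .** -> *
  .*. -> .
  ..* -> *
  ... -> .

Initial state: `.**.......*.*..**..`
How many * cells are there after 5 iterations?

***......*.*..***.*
***.....*.*..******
***....*.*..*******
***...*.*..********
***..*.*..*********
count of *: 14

14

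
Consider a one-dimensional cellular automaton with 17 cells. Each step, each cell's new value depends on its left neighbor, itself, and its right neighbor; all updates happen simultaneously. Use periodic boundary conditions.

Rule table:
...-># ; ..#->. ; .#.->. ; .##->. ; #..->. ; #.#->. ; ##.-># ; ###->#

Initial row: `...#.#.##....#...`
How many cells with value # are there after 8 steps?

6

step 1: ##......#.##...##
step 2: ##.####....#.#..#
step 3: ##..###.##.......
step 4: .#...##..#.#####.
step 5: ...#..#.....####.
step 6: ##......###..###.
step 7: .#.####..##...##.
step 8: ....###...#.#..#.
count of #: 6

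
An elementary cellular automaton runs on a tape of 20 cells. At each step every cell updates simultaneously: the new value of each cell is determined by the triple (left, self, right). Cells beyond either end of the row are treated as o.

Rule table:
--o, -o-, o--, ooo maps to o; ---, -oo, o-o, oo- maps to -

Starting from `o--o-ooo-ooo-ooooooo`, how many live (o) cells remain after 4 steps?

-ooo--o---o---oooooo
--o-oooo-ooo-o-ooooo
ooo--oo---o--o--oooo
oo-oo--o-ooooooo-ooo
count of o: 15

15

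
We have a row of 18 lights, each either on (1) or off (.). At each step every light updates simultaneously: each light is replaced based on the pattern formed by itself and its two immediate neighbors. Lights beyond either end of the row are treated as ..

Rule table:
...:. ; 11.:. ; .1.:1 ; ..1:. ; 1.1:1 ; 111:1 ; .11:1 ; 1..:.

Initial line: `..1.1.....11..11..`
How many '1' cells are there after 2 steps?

step 1: ..111.....1...1...
step 2: ..11......1...1...
count of 1: 4

4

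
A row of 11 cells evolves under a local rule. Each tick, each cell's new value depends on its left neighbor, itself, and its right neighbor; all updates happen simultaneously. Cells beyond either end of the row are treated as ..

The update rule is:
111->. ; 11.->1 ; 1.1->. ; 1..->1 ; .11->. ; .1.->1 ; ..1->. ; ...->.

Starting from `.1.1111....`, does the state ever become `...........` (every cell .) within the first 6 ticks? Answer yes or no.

tick 1: .1....11...
tick 2: .11....11..
tick 3: ..11....11.
tick 4: ...11....11
tick 5: ....11....1
tick 6: .....11...1
tick 6 is .....11...1, still not uniform .

no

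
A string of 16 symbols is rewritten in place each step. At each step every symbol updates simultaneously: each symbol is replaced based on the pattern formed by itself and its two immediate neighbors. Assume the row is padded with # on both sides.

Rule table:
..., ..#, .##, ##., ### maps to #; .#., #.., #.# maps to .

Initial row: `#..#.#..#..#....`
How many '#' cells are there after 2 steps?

9

#.#....#..#..###
#...###..#..####
count of #: 9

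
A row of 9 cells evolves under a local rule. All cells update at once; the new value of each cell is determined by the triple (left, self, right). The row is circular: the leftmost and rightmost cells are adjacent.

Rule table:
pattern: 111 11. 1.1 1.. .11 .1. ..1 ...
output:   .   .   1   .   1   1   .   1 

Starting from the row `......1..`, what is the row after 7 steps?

11111.1.1
.....1111
.111.1...
.1..11.11
11..1.11.
1...111.1
..1.1..11

..1.1..11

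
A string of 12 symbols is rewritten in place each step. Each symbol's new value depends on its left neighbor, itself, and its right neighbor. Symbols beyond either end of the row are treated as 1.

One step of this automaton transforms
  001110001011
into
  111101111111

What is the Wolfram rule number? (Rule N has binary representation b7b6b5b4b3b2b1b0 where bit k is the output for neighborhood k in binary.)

191

position 3: 111 → 1  (bit 7 = 1)
position 4: 110 → 0  (bit 6 = 0)
position 9: 101 → 1  (bit 5 = 1)
position 0: 100 → 1  (bit 4 = 1)
position 2: 011 → 1  (bit 3 = 1)
position 8: 010 → 1  (bit 2 = 1)
position 1: 001 → 1  (bit 1 = 1)
position 6: 000 → 1  (bit 0 = 1)
bits b7..b0 = 10111111 = 191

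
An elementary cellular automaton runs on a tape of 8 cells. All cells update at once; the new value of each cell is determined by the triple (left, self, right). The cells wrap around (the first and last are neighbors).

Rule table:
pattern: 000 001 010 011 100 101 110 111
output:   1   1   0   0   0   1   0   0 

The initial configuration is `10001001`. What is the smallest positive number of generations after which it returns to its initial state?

generation 1: 00110010
generation 2: 11000100
generation 3: 00011001
generation 4: 01100010
generation 5: 10001100
generation 6: 00110001
generation 7: 01000110
generation 8: 10011000
generation 9: 00100011
generation 10: 01001100
generation 11: 10010001
generation 12: 00100110
generation 13: 11001000
generation 14: 00010011
generation 15: 01100100
generation 16: 10001001

16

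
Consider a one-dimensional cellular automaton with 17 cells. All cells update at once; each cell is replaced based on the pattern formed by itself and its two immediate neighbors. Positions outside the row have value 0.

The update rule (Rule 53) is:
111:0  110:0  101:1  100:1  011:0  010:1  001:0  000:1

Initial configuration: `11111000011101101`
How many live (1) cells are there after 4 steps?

8

step 1: 00000111000010011
step 2: 11110000111011000
step 3: 00001110000100111
step 4: 11100001110110000
count of 1: 8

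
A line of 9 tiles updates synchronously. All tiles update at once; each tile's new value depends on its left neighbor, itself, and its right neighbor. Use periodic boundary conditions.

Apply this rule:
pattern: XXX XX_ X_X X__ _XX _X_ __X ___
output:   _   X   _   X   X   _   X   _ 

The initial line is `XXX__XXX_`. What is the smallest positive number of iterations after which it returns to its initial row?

7

X_XXXX_X_
__X__X___
_X_XX_X__
X__XX__X_
_XXXXXX__
XX____XX_
XXX__XXX_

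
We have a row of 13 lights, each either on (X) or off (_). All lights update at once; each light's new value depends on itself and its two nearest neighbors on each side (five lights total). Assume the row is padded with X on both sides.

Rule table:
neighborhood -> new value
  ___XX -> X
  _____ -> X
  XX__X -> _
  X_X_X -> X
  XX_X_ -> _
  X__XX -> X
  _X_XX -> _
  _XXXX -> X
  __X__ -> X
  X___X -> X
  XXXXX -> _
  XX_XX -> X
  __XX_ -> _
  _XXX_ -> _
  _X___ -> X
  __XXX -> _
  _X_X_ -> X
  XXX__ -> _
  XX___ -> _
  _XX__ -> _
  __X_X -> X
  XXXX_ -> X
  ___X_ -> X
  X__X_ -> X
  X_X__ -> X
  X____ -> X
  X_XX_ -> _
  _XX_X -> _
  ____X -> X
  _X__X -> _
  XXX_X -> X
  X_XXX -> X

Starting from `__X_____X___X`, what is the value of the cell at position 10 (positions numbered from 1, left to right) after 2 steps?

_XXXXXXXXXXX_
XXX_______XXX
position 10 holds _

_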